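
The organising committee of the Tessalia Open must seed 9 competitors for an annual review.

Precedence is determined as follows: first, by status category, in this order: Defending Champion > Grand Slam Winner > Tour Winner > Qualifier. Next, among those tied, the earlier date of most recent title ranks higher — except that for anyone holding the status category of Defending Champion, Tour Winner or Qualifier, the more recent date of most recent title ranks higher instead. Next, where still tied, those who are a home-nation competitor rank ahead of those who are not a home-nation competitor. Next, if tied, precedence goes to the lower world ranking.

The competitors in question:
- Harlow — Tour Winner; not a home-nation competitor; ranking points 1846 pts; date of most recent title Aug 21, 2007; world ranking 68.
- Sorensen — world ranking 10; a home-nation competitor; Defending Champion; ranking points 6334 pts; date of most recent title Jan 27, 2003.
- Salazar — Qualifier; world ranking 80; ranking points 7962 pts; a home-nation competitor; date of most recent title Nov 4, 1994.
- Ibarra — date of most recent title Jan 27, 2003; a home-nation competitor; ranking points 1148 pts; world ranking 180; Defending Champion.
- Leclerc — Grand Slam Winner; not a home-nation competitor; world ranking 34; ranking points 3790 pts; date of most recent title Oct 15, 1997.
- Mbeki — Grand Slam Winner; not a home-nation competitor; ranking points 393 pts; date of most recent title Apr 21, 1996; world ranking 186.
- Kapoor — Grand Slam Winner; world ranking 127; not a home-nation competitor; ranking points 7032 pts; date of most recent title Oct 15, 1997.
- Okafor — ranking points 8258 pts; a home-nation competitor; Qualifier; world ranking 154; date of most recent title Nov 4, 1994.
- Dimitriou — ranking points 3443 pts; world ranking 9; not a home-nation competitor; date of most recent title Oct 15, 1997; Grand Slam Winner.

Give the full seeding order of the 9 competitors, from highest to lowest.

By status category: Sorensen and Ibarra (Defending Champion); then Mbeki, Dimitriou, Leclerc and Kapoor (Grand Slam Winner); then Harlow (Tour Winner); then Salazar and Okafor (Qualifier).
Sorensen and Ibarra both have date of most recent title Jan 27, 2003, so the next rule applies.
Sorensen and Ibarra are each a home-nation competitor, so the next rule applies.
Among Sorensen and Ibarra, by world ranking (lower first): Sorensen (10) before Ibarra (180).
Among Mbeki, Dimitriou, Leclerc and Kapoor, by date of most recent title (earlier first): Mbeki (Apr 21, 1996) before Dimitriou, Leclerc and Kapoor (Oct 15, 1997).
Dimitriou, Leclerc and Kapoor are each not a home-nation competitor, so the next rule applies.
Among Dimitriou, Leclerc and Kapoor, by world ranking (lower first): Dimitriou (9) before Leclerc (34) before Kapoor (127).
Salazar and Okafor both have date of most recent title Nov 4, 1994, so the next rule applies.
Salazar and Okafor are each a home-nation competitor, so the next rule applies.
Among Salazar and Okafor, by world ranking (lower first): Salazar (80) before Okafor (154).
Full order: Sorensen, Ibarra, Mbeki, Dimitriou, Leclerc, Kapoor, Harlow, Salazar, Okafor.

Sorensen, Ibarra, Mbeki, Dimitriou, Leclerc, Kapoor, Harlow, Salazar, Okafor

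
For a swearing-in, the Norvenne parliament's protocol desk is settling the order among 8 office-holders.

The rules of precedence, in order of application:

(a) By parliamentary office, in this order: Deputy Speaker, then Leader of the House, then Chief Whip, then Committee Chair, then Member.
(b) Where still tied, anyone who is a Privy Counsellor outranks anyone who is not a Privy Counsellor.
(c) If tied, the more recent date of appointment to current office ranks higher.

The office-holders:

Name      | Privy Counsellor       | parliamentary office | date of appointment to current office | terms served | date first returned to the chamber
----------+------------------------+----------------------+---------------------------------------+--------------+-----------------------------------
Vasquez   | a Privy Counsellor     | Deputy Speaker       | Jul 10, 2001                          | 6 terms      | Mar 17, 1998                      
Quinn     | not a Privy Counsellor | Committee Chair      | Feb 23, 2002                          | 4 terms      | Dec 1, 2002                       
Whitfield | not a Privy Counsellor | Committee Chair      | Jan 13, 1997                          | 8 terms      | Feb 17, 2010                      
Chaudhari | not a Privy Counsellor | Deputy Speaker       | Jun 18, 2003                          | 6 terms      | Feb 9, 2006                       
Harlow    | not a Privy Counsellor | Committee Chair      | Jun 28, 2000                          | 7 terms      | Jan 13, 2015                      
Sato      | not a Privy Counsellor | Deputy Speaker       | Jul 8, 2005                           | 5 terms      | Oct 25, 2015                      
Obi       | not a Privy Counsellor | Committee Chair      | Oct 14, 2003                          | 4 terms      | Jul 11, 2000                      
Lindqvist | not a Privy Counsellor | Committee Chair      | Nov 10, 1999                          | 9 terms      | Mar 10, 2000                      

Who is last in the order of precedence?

Whitfield

By parliamentary office: Vasquez, Sato and Chaudhari (Deputy Speaker); then Obi, Quinn, Harlow, Lindqvist and Whitfield (Committee Chair).
Among Vasquez, Sato and Chaudhari, a Privy Counsellor before not a Privy Counsellor: Vasquez (a Privy Counsellor) before Sato and Chaudhari (not a Privy Counsellor).
Among Sato and Chaudhari, by date of appointment to current office (later first): Sato (Jul 8, 2005) before Chaudhari (Jun 18, 2003).
Obi, Quinn, Harlow, Lindqvist and Whitfield are each not a Privy Counsellor, so the next rule applies.
Among Obi, Quinn, Harlow, Lindqvist and Whitfield, by date of appointment to current office (later first): Obi (Oct 14, 2003) before Quinn (Feb 23, 2002) before Harlow (Jun 28, 2000) before Lindqvist (Nov 10, 1999) before Whitfield (Jan 13, 1997).
Order: Vasquez, Sato, Chaudhari, Obi, Quinn, Harlow, Lindqvist, Whitfield.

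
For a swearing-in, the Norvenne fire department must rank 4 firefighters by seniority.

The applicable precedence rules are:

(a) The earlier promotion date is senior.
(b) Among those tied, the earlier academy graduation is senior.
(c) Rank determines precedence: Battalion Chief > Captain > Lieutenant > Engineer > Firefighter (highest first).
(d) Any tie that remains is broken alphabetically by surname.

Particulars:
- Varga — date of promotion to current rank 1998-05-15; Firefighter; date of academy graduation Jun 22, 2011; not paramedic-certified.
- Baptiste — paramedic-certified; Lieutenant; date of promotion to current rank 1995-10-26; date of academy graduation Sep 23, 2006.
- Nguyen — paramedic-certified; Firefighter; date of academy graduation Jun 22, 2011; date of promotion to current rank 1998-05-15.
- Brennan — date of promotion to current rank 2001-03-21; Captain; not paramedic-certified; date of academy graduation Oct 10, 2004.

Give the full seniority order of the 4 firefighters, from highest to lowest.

Baptiste, Nguyen, Varga, Brennan

By date of promotion to current rank (earlier first): Baptiste (1995-10-26); then Nguyen and Varga (both 1998-05-15); then Brennan (2001-03-21).
Nguyen and Varga both have date of academy graduation Jun 22, 2011, so the next rule applies.
Nguyen and Varga are each Firefighter, so the next rule applies.
Among Nguyen and Varga, alphabetically by surname: Nguyen before Varga.
Full order: Baptiste, Nguyen, Varga, Brennan.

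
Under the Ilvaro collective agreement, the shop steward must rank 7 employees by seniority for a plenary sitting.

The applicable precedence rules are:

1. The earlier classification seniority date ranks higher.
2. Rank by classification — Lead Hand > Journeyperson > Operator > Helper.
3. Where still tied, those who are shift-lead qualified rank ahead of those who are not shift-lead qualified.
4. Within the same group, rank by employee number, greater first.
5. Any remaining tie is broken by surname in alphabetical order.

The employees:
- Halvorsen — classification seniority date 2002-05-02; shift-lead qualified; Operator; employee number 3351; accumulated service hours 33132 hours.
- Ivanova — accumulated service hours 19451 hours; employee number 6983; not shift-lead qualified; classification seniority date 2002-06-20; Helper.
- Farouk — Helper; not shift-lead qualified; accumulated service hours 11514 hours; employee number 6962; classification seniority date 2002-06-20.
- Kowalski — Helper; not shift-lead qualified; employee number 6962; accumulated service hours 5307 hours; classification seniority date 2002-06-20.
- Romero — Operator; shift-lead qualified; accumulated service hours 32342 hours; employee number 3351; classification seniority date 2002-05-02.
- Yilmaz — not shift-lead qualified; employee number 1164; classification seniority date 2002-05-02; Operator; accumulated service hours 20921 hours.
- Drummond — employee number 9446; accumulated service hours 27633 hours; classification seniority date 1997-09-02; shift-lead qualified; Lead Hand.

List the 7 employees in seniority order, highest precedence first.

By classification seniority date (earlier first): Drummond (1997-09-02); then Halvorsen, Romero and Yilmaz (each 2002-05-02); then Ivanova, Farouk and Kowalski (each 2002-06-20).
Halvorsen, Romero and Yilmaz are each Operator, so the next rule applies.
Among Halvorsen, Romero and Yilmaz, shift-lead qualified before not shift-lead qualified: Halvorsen and Romero (shift-lead qualified) before Yilmaz (not shift-lead qualified).
Halvorsen and Romero both have employee number 3351, so the next rule applies.
Among Halvorsen and Romero, alphabetically by surname: Halvorsen before Romero.
Ivanova, Farouk and Kowalski are each Helper, so the next rule applies.
Ivanova, Farouk and Kowalski are each not shift-lead qualified, so the next rule applies.
Among Ivanova, Farouk and Kowalski, by employee number (higher first): Ivanova (6983) before Farouk and Kowalski (6962).
Among Farouk and Kowalski, alphabetically by surname: Farouk before Kowalski.
Full order: Drummond, Halvorsen, Romero, Yilmaz, Ivanova, Farouk, Kowalski.

Drummond, Halvorsen, Romero, Yilmaz, Ivanova, Farouk, Kowalski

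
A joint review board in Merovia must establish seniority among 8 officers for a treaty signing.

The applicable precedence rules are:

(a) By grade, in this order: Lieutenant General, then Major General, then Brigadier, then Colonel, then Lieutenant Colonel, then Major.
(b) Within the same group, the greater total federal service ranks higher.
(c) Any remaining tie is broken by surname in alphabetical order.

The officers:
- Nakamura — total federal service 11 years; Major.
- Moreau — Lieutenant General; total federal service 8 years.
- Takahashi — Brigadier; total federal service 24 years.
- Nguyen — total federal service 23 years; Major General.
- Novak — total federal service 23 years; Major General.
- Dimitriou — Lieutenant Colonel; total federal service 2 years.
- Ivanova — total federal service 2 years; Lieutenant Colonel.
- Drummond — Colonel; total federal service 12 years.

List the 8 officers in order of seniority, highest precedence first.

Moreau, Nguyen, Novak, Takahashi, Drummond, Dimitriou, Ivanova, Nakamura

By grade: Moreau (Lieutenant General); then Nguyen and Novak (Major General); then Takahashi (Brigadier); then Drummond (Colonel); then Dimitriou and Ivanova (Lieutenant Colonel); then Nakamura (Major).
Nguyen and Novak both have total federal service 23 years, so the next rule applies.
Among Nguyen and Novak, alphabetically by surname: Nguyen before Novak.
Dimitriou and Ivanova both have total federal service 2 years, so the next rule applies.
Among Dimitriou and Ivanova, alphabetically by surname: Dimitriou before Ivanova.
Full order: Moreau, Nguyen, Novak, Takahashi, Drummond, Dimitriou, Ivanova, Nakamura.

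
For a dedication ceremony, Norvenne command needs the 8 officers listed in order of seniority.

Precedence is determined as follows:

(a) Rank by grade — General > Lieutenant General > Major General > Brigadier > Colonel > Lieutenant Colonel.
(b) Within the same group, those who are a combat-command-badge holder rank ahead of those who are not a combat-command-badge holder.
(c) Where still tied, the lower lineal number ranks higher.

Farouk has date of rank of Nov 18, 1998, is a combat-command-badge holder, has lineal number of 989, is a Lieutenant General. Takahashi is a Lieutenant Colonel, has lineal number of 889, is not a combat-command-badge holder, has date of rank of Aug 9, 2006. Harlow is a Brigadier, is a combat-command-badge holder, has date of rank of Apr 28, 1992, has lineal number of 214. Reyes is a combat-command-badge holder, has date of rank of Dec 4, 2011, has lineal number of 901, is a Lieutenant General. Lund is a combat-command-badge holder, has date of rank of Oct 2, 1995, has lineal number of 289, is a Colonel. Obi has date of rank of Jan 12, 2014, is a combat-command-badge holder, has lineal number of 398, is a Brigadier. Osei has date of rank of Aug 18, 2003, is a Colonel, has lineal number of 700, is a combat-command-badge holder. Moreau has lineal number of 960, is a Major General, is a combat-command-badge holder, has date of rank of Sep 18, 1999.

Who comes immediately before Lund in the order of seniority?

By grade: Reyes and Farouk (Lieutenant General); then Moreau (Major General); then Harlow and Obi (Brigadier); then Lund and Osei (Colonel); then Takahashi (Lieutenant Colonel).
Reyes and Farouk are each a combat-command-badge holder, so the next rule applies.
Among Reyes and Farouk, by lineal number (lower first): Reyes (901) before Farouk (989).
Harlow and Obi are each a combat-command-badge holder, so the next rule applies.
Among Harlow and Obi, by lineal number (lower first): Harlow (214) before Obi (398).
Lund and Osei are each a combat-command-badge holder, so the next rule applies.
Among Lund and Osei, by lineal number (lower first): Lund (289) before Osei (700).
Order: Reyes, Farouk, Moreau, Harlow, Obi, Lund, Osei, Takahashi.

Obi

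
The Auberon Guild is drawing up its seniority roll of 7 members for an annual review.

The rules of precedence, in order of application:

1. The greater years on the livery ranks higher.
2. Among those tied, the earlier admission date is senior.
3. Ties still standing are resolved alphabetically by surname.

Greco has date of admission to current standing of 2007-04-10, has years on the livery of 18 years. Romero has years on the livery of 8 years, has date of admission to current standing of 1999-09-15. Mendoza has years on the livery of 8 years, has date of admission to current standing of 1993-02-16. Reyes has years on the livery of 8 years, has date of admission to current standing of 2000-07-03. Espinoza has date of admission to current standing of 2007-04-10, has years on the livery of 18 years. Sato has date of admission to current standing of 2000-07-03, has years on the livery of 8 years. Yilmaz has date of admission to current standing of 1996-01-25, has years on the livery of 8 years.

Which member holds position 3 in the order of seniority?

Mendoza

By years on the livery (higher first): Espinoza and Greco (both 18 years); then Mendoza, Yilmaz, Romero, Reyes and Sato (each 8 years).
Espinoza and Greco both have date of admission to current standing 2007-04-10, so the next rule applies.
Among Espinoza and Greco, alphabetically by surname: Espinoza before Greco.
Among Mendoza, Yilmaz, Romero, Reyes and Sato, by date of admission to current standing (earlier first): Mendoza (1993-02-16) before Yilmaz (1996-01-25) before Romero (1999-09-15) before Reyes and Sato (2000-07-03).
Among Reyes and Sato, alphabetically by surname: Reyes before Sato.
Order: Espinoza, Greco, Mendoza, Yilmaz, Romero, Reyes, Sato.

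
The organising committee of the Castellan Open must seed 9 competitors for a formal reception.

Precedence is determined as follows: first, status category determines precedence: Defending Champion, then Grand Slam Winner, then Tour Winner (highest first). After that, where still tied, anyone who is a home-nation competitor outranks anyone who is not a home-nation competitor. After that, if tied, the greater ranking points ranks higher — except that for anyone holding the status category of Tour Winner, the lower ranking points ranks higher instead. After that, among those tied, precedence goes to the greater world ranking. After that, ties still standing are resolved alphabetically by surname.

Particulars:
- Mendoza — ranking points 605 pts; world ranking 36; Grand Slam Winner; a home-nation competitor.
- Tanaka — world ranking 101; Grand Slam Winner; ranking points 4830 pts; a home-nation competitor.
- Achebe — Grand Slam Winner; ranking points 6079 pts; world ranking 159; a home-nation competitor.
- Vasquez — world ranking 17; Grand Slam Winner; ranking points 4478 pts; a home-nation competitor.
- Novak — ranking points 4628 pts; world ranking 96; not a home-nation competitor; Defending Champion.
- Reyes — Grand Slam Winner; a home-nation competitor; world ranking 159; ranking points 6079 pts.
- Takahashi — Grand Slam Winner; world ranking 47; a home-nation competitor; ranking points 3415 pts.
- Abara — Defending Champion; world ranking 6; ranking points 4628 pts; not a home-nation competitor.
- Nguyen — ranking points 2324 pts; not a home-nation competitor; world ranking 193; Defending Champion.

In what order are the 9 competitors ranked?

By status category: Novak, Abara and Nguyen (Defending Champion); then Achebe, Reyes, Tanaka, Vasquez, Takahashi and Mendoza (Grand Slam Winner).
Novak, Abara and Nguyen are each not a home-nation competitor, so the next rule applies.
Among Novak, Abara and Nguyen, by ranking points (higher first): Novak and Abara (4628 pts) before Nguyen (2324 pts).
Among Novak and Abara, by world ranking (higher first): Novak (96) before Abara (6).
Achebe, Reyes, Tanaka, Vasquez, Takahashi and Mendoza are each a home-nation competitor, so the next rule applies.
Among Achebe, Reyes, Tanaka, Vasquez, Takahashi and Mendoza, by ranking points (higher first): Achebe and Reyes (6079 pts) before Tanaka (4830 pts) before Vasquez (4478 pts) before Takahashi (3415 pts) before Mendoza (605 pts).
Achebe and Reyes both have world ranking 159, so the next rule applies.
Among Achebe and Reyes, alphabetically by surname: Achebe before Reyes.
Full order: Novak, Abara, Nguyen, Achebe, Reyes, Tanaka, Vasquez, Takahashi, Mendoza.

Novak, Abara, Nguyen, Achebe, Reyes, Tanaka, Vasquez, Takahashi, Mendoza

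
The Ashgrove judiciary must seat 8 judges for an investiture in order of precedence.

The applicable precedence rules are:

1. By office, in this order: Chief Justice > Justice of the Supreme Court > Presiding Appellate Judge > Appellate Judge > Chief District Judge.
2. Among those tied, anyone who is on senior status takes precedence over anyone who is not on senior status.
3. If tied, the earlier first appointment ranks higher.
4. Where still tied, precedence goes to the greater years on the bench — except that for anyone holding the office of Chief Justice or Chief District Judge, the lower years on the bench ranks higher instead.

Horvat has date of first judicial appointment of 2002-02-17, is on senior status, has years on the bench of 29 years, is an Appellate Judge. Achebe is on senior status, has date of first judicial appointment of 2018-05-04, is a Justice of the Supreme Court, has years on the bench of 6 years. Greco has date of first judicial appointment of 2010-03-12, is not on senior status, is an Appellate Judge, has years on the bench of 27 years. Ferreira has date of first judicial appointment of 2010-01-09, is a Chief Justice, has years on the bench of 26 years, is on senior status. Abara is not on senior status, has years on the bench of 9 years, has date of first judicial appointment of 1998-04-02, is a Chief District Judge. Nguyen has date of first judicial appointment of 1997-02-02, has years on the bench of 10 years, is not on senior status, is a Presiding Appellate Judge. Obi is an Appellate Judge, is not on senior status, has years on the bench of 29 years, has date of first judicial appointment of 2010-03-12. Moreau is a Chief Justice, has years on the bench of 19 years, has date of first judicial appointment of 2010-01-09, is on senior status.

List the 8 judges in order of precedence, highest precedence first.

By office: Moreau and Ferreira (Chief Justice); then Achebe (Justice of the Supreme Court); then Nguyen (Presiding Appellate Judge); then Horvat, Obi and Greco (Appellate Judge); then Abara (Chief District Judge).
Moreau and Ferreira are each on senior status, so the next rule applies.
Moreau and Ferreira both have date of first judicial appointment 2010-01-09, so the next rule applies.
Among Moreau and Ferreira, by years on the bench (lower first) (reversed rule for this group): Moreau (19 years) before Ferreira (26 years).
Among Horvat, Obi and Greco, on senior status before not on senior status: Horvat (on senior status) before Obi and Greco (not on senior status).
Obi and Greco both have date of first judicial appointment 2010-03-12, so the next rule applies.
Among Obi and Greco, by years on the bench (higher first): Obi (29 years) before Greco (27 years).
Full order: Moreau, Ferreira, Achebe, Nguyen, Horvat, Obi, Greco, Abara.

Moreau, Ferreira, Achebe, Nguyen, Horvat, Obi, Greco, Abara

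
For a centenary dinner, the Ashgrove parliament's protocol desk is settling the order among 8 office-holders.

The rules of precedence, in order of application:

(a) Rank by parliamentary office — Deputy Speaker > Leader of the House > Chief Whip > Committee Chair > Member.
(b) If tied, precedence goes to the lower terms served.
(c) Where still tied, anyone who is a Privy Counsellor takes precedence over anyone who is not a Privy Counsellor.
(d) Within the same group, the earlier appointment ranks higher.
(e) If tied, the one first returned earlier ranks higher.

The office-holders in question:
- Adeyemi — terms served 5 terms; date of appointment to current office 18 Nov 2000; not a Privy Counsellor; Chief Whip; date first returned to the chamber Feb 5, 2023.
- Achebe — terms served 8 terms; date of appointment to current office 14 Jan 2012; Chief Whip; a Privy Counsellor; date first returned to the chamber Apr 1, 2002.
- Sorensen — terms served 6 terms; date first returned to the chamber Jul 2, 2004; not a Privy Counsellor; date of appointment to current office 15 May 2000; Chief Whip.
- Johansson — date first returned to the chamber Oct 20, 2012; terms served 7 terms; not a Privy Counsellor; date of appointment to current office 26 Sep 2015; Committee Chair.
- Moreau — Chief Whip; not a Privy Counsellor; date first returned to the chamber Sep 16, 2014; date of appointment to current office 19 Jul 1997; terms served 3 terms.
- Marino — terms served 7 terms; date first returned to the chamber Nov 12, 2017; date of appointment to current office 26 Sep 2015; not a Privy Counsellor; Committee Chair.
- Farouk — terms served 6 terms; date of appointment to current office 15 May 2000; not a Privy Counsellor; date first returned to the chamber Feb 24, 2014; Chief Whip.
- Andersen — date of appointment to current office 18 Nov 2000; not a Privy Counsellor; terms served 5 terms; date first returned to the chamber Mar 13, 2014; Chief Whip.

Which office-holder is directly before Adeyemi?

Andersen

By parliamentary office: Moreau, Andersen, Adeyemi, Sorensen, Farouk and Achebe (Chief Whip); then Johansson and Marino (Committee Chair).
Among Moreau, Andersen, Adeyemi, Sorensen, Farouk and Achebe, by terms served (lower first): Moreau (3 terms) before Andersen and Adeyemi (5 terms) before Sorensen and Farouk (6 terms) before Achebe (8 terms).
Andersen and Adeyemi are each not a Privy Counsellor, so the next rule applies.
Andersen and Adeyemi both have date of appointment to current office 18 Nov 2000, so the next rule applies.
Among Andersen and Adeyemi, by date first returned to the chamber (earlier first): Andersen (Mar 13, 2014) before Adeyemi (Feb 5, 2023).
Sorensen and Farouk are each not a Privy Counsellor, so the next rule applies.
Sorensen and Farouk both have date of appointment to current office 15 May 2000, so the next rule applies.
Among Sorensen and Farouk, by date first returned to the chamber (earlier first): Sorensen (Jul 2, 2004) before Farouk (Feb 24, 2014).
Johansson and Marino both have terms served 7 terms, so the next rule applies.
Johansson and Marino are each not a Privy Counsellor, so the next rule applies.
Johansson and Marino both have date of appointment to current office 26 Sep 2015, so the next rule applies.
Among Johansson and Marino, by date first returned to the chamber (earlier first): Johansson (Oct 20, 2012) before Marino (Nov 12, 2017).
Order: Moreau, Andersen, Adeyemi, Sorensen, Farouk, Achebe, Johansson, Marino.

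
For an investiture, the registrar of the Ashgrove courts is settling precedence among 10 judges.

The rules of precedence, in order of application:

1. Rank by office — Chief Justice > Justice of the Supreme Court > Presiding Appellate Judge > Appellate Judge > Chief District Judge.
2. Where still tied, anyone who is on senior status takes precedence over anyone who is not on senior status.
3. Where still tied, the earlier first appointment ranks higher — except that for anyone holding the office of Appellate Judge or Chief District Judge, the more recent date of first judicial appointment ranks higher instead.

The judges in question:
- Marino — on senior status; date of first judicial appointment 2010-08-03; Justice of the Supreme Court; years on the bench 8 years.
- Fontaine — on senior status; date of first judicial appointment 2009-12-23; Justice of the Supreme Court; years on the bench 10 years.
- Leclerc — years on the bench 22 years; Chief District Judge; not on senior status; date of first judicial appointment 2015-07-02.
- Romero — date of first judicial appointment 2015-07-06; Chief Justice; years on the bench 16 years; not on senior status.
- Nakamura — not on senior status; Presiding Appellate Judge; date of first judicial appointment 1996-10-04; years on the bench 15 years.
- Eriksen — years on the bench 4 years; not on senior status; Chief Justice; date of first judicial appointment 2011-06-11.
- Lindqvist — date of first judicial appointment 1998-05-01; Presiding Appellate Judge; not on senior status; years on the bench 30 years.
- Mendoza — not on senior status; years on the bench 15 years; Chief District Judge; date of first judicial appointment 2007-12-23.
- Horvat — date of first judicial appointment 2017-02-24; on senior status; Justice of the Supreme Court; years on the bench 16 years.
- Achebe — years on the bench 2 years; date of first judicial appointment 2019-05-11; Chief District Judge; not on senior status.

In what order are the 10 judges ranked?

By office: Eriksen and Romero (Chief Justice); then Fontaine, Marino and Horvat (Justice of the Supreme Court); then Nakamura and Lindqvist (Presiding Appellate Judge); then Achebe, Leclerc and Mendoza (Chief District Judge).
Eriksen and Romero are each not on senior status, so the next rule applies.
Among Eriksen and Romero, by date of first judicial appointment (earlier first): Eriksen (2011-06-11) before Romero (2015-07-06).
Fontaine, Marino and Horvat are each on senior status, so the next rule applies.
Among Fontaine, Marino and Horvat, by date of first judicial appointment (earlier first): Fontaine (2009-12-23) before Marino (2010-08-03) before Horvat (2017-02-24).
Nakamura and Lindqvist are each not on senior status, so the next rule applies.
Among Nakamura and Lindqvist, by date of first judicial appointment (earlier first): Nakamura (1996-10-04) before Lindqvist (1998-05-01).
Achebe, Leclerc and Mendoza are each not on senior status, so the next rule applies.
Among Achebe, Leclerc and Mendoza, by date of first judicial appointment (later first) (reversed rule for this group): Achebe (2019-05-11) before Leclerc (2015-07-02) before Mendoza (2007-12-23).
Full order: Eriksen, Romero, Fontaine, Marino, Horvat, Nakamura, Lindqvist, Achebe, Leclerc, Mendoza.

Eriksen, Romero, Fontaine, Marino, Horvat, Nakamura, Lindqvist, Achebe, Leclerc, Mendoza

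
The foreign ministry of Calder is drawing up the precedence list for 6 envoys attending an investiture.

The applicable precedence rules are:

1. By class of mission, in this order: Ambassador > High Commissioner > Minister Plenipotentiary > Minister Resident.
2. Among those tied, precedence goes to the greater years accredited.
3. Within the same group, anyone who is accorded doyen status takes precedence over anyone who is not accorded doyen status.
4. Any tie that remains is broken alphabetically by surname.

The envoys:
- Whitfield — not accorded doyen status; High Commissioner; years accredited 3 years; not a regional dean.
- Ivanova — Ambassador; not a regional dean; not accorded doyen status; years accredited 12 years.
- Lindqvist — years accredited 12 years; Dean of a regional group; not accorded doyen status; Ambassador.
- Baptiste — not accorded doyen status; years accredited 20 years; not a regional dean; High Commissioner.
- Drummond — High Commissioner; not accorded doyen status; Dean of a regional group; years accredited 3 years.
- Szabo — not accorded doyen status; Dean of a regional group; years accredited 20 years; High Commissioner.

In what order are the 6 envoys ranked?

Ivanova, Lindqvist, Baptiste, Szabo, Drummond, Whitfield

By class of mission: Ivanova and Lindqvist (Ambassador); then Baptiste, Szabo, Drummond and Whitfield (High Commissioner).
Ivanova and Lindqvist both have years accredited 12 years, so the next rule applies.
Ivanova and Lindqvist are each not accorded doyen status, so the next rule applies.
Among Ivanova and Lindqvist, alphabetically by surname: Ivanova before Lindqvist.
Among Baptiste, Szabo, Drummond and Whitfield, by years accredited (higher first): Baptiste and Szabo (20 years) before Drummond and Whitfield (3 years).
Baptiste and Szabo are each not accorded doyen status, so the next rule applies.
Among Baptiste and Szabo, alphabetically by surname: Baptiste before Szabo.
Drummond and Whitfield are each not accorded doyen status, so the next rule applies.
Among Drummond and Whitfield, alphabetically by surname: Drummond before Whitfield.
Full order: Ivanova, Lindqvist, Baptiste, Szabo, Drummond, Whitfield.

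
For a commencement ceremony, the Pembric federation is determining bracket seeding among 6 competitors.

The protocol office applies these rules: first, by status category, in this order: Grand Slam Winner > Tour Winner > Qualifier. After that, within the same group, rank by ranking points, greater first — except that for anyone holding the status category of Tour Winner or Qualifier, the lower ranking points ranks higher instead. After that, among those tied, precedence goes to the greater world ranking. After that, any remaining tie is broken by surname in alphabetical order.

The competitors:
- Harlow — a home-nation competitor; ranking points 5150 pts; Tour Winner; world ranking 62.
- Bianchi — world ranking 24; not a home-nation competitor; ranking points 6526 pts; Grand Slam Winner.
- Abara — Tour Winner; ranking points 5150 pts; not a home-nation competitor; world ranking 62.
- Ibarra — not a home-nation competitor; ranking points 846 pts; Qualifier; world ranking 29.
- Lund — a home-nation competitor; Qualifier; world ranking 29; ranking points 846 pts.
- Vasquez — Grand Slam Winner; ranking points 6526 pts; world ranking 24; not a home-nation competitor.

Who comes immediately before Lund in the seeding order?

Ibarra

By status category: Bianchi and Vasquez (Grand Slam Winner); then Abara and Harlow (Tour Winner); then Ibarra and Lund (Qualifier).
Bianchi and Vasquez both have ranking points 6526 pts, so the next rule applies.
Bianchi and Vasquez both have world ranking 24, so the next rule applies.
Among Bianchi and Vasquez, alphabetically by surname: Bianchi before Vasquez.
Abara and Harlow both have ranking points 5150 pts, so the next rule applies.
Abara and Harlow both have world ranking 62, so the next rule applies.
Among Abara and Harlow, alphabetically by surname: Abara before Harlow.
Ibarra and Lund both have ranking points 846 pts, so the next rule applies.
Ibarra and Lund both have world ranking 29, so the next rule applies.
Among Ibarra and Lund, alphabetically by surname: Ibarra before Lund.
Order: Bianchi, Vasquez, Abara, Harlow, Ibarra, Lund.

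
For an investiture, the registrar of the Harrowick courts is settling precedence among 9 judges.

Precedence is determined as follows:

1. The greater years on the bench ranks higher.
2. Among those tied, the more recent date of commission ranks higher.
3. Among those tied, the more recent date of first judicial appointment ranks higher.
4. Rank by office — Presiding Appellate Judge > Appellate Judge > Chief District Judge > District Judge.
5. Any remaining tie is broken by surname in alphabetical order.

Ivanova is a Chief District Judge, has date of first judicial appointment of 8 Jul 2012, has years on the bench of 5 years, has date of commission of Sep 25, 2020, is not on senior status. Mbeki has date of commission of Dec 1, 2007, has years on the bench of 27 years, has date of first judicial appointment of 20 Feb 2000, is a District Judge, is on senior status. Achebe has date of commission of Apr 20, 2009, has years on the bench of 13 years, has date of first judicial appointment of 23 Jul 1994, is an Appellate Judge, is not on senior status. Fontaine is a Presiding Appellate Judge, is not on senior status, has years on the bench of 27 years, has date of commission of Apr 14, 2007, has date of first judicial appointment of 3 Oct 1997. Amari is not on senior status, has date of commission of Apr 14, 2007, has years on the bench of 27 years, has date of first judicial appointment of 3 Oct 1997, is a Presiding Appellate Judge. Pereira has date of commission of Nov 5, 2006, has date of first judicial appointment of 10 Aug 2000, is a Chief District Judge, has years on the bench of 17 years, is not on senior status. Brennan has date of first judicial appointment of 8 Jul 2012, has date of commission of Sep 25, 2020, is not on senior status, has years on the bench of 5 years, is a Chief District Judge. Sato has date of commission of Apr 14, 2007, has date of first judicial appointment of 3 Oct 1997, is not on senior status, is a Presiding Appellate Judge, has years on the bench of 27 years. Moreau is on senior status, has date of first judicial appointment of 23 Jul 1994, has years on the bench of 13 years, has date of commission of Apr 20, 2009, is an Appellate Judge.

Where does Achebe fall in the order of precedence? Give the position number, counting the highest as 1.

By years on the bench (higher first): Mbeki, Amari, Fontaine and Sato (each 27 years); then Pereira (17 years); then Achebe and Moreau (both 13 years); then Brennan and Ivanova (both 5 years).
Among Mbeki, Amari, Fontaine and Sato, by date of commission (later first): Mbeki (Dec 1, 2007) before Amari, Fontaine and Sato (Apr 14, 2007).
Amari, Fontaine and Sato all have date of first judicial appointment 3 Oct 1997, so the next rule applies.
Amari, Fontaine and Sato are each Presiding Appellate Judge, so the next rule applies.
Among Amari, Fontaine and Sato, alphabetically by surname: Amari before Fontaine before Sato.
Achebe and Moreau both have date of commission Apr 20, 2009, so the next rule applies.
Achebe and Moreau both have date of first judicial appointment 23 Jul 1994, so the next rule applies.
Achebe and Moreau are each Appellate Judge, so the next rule applies.
Among Achebe and Moreau, alphabetically by surname: Achebe before Moreau.
Brennan and Ivanova both have date of commission Sep 25, 2020, so the next rule applies.
Brennan and Ivanova both have date of first judicial appointment 8 Jul 2012, so the next rule applies.
Brennan and Ivanova are each Chief District Judge, so the next rule applies.
Among Brennan and Ivanova, alphabetically by surname: Brennan before Ivanova.
Order: Mbeki, Amari, Fontaine, Sato, Pereira, Achebe, Moreau, Brennan, Ivanova. So position 6.

6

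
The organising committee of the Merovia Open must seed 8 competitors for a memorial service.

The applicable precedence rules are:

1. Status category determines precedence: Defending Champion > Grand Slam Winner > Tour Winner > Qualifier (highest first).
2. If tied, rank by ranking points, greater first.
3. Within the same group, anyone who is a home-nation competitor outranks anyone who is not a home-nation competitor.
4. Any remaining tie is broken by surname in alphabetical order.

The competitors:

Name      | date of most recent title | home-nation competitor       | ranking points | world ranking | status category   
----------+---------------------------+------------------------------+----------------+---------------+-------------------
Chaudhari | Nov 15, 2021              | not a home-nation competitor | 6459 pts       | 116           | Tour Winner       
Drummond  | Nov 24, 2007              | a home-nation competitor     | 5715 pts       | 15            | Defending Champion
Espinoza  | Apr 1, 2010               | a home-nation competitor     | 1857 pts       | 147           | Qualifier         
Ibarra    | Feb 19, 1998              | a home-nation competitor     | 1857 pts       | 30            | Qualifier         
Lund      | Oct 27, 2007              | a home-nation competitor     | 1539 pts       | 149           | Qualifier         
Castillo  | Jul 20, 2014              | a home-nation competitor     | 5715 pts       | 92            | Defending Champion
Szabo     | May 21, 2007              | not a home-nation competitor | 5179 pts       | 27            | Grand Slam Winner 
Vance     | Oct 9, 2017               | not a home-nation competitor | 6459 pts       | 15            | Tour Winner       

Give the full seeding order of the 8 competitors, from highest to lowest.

By status category: Castillo and Drummond (Defending Champion); then Szabo (Grand Slam Winner); then Chaudhari and Vance (Tour Winner); then Espinoza, Ibarra and Lund (Qualifier).
Castillo and Drummond both have ranking points 5715 pts, so the next rule applies.
Castillo and Drummond are each a home-nation competitor, so the next rule applies.
Among Castillo and Drummond, alphabetically by surname: Castillo before Drummond.
Chaudhari and Vance both have ranking points 6459 pts, so the next rule applies.
Chaudhari and Vance are each not a home-nation competitor, so the next rule applies.
Among Chaudhari and Vance, alphabetically by surname: Chaudhari before Vance.
Among Espinoza, Ibarra and Lund, by ranking points (higher first): Espinoza and Ibarra (1857 pts) before Lund (1539 pts).
Espinoza and Ibarra are each a home-nation competitor, so the next rule applies.
Among Espinoza and Ibarra, alphabetically by surname: Espinoza before Ibarra.
Full order: Castillo, Drummond, Szabo, Chaudhari, Vance, Espinoza, Ibarra, Lund.

Castillo, Drummond, Szabo, Chaudhari, Vance, Espinoza, Ibarra, Lund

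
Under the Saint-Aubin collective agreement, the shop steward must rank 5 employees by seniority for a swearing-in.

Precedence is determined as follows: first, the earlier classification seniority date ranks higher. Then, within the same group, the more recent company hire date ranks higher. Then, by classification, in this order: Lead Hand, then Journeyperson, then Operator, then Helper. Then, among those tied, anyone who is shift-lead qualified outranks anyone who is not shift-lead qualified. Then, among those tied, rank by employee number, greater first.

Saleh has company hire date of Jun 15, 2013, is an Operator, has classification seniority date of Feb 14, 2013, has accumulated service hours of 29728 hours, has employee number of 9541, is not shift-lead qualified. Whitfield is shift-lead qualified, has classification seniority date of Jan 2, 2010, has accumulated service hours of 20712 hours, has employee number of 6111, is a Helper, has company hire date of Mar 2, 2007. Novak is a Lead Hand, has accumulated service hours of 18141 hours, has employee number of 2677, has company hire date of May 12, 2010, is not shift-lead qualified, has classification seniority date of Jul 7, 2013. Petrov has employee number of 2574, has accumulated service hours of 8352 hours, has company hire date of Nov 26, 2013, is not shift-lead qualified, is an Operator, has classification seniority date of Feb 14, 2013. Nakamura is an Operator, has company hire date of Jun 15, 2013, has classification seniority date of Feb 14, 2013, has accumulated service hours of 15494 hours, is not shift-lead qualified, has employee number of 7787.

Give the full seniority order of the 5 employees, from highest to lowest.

Whitfield, Petrov, Saleh, Nakamura, Novak

By classification seniority date (earlier first): Whitfield (Jan 2, 2010); then Petrov, Saleh and Nakamura (each Feb 14, 2013); then Novak (Jul 7, 2013).
Among Petrov, Saleh and Nakamura, by company hire date (later first): Petrov (Nov 26, 2013) before Saleh and Nakamura (Jun 15, 2013).
Saleh and Nakamura are each Operator, so the next rule applies.
Saleh and Nakamura are each not shift-lead qualified, so the next rule applies.
Among Saleh and Nakamura, by employee number (higher first): Saleh (9541) before Nakamura (7787).
Full order: Whitfield, Petrov, Saleh, Nakamura, Novak.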